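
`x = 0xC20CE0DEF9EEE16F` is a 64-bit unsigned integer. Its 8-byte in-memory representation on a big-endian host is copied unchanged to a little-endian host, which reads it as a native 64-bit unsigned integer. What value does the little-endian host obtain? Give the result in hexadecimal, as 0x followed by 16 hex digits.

0x6FE1EEF9DEE00CC2

Stored big-endian, the bytes at ascending addresses are C2 0C E0 DE F9 EE E1 6F.
Read back as little-endian, the first byte is least significant, giving 0x6FE1EEF9DEE00CC2.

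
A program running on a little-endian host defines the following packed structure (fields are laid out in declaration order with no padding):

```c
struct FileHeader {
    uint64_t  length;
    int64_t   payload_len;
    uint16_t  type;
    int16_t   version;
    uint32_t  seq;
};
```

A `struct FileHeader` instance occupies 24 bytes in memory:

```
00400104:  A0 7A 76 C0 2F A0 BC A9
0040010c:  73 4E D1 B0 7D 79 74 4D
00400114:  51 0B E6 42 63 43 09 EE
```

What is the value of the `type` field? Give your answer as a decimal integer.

`type` follows `length` (8 B), `payload_len` (8 B), so it starts at offset 8 + 8 = 16 and occupies 2 bytes.
Bytes at offsets 16..17: 51 0B.
In little-endian order the low byte comes first in memory.
Reassemble most-significant byte first: 0B 51 → 0x0B51.
0x0B51 = 2897.

2897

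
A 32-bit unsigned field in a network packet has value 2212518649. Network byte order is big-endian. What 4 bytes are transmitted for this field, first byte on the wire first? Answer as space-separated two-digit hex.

2212518649 in hexadecimal, padded to 32 bits, is 0x83E05AF9.
Split into bytes (most-significant first): 83 E0 5A F9.
Big-endian: lowest address holds the most-significant byte.
So the memory order matches the most-significant-first order: 83 E0 5A F9.

83 E0 5A F9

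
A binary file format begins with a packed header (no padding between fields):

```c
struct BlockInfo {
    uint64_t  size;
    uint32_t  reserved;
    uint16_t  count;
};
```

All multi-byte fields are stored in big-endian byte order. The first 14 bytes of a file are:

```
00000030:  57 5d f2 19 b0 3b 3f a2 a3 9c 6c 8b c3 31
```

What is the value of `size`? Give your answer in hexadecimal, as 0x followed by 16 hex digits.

0x575DF219B03B3FA2

`size` is the first field, at byte offset 0, occupying 8 bytes.
Bytes at offsets 0..7: 57 5D F2 19 B0 3B 3F A2.
Big-endian: lowest address holds the most-significant byte.
The bytes are already most-significant first: 0x575DF219B03B3FA2.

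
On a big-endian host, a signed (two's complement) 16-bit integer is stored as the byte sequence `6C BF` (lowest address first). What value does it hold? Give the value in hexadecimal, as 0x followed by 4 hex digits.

0x6CBF

Big-endian: lowest address holds the most-significant byte.
The bytes are already most-significant first: 0x6CBF.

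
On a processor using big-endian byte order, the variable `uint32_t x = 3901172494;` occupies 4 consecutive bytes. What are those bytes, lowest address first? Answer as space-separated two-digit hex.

E8 87 2B 0E

3901172494 in hexadecimal, padded to 32 bits, is 0xE8872B0E.
Split into bytes (most-significant first): E8 87 2B 0E.
Big-endian: lowest address holds the most-significant byte.
So the memory order matches the most-significant-first order: E8 87 2B 0E.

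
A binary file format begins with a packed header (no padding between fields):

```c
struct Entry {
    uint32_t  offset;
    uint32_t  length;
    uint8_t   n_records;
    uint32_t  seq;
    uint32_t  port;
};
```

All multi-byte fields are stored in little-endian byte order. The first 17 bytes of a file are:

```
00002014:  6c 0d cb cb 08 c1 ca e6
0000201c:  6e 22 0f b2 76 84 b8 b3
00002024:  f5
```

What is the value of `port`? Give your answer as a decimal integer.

4122196100

`port` follows `offset` (4 B), `length` (4 B), `n_records` (1 B), `seq` (4 B), so it starts at offset 4 + 4 + 1 + 4 = 13 and occupies 4 bytes.
Bytes at offsets 13..16: 84 B8 B3 F5.
Little-endian stores the least-significant byte at the lowest address.
Reassemble most-significant byte first: F5 B3 B8 84 → 0xF5B3B884.
0xF5B3B884 = 4122196100.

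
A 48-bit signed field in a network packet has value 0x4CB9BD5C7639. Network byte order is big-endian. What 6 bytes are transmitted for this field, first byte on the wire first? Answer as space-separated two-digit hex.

Split into bytes (most-significant first): 4C B9 BD 5C 76 39.
Big-endian: lowest address holds the most-significant byte.
So the memory order matches the most-significant-first order: 4C B9 BD 5C 76 39.

4C B9 BD 5C 76 39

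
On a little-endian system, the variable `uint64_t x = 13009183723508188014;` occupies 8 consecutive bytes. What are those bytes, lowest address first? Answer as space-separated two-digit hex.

13009183723508188014 in hexadecimal, padded to 64 bits, is 0xB489E7ABC17FC36E.
Split into bytes (most-significant first): B4 89 E7 AB C1 7F C3 6E.
In little-endian order the low byte comes first in memory.
So at ascending addresses the bytes are 6E C3 7F C1 AB E7 89 B4.

6E C3 7F C1 AB E7 89 B4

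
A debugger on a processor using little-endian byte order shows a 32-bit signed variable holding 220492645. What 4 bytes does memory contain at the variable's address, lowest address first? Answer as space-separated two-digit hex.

65 73 24 0D

220492645 in hexadecimal, padded to 32 bits, is 0x0D247365.
Split into bytes (most-significant first): 0D 24 73 65.
Little-endian: lowest address holds the least-significant byte.
So at ascending addresses the bytes are 65 73 24 0D.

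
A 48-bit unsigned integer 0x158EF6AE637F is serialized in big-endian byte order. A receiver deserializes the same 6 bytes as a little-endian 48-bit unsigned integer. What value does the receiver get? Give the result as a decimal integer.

140066113883669

Stored big-endian, the bytes at ascending addresses are 15 8E F6 AE 63 7F.
Read back as little-endian, the first byte is least significant, giving 0x7F63AEF68E15.
0x7F63AEF68E15 = 140066113883669.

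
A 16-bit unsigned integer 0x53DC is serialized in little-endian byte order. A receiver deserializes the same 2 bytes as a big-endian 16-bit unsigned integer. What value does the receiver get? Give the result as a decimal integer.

56403

Stored little-endian, the bytes at ascending addresses are DC 53.
Read back as big-endian, the last byte is least significant, giving 0xDC53.
0xDC53 = 56403.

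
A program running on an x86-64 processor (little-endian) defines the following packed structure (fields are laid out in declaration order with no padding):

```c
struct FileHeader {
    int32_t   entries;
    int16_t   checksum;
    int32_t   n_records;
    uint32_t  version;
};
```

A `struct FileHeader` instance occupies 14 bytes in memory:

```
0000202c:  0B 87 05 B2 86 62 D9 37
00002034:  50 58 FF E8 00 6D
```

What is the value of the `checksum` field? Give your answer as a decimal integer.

25222

`checksum` follows `entries` (4 bytes), so it starts at byte offset 4 and occupies 2 bytes.
Bytes at offsets 4..5: 86 62.
Little-endian: lowest address holds the least-significant byte.
Reassemble most-significant byte first: 62 86 → 0x6286.
0x6286 = 25222.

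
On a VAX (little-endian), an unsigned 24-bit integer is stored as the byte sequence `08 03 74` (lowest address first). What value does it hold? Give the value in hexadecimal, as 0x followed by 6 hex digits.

Little-endian: lowest address holds the least-significant byte.
Reassemble most-significant byte first: 74 03 08 → 0x740308.

0x740308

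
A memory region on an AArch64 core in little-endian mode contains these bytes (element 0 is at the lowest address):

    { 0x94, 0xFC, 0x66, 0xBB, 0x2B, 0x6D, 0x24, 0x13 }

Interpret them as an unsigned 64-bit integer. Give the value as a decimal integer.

1379347420477324436

Little-endian: lowest address holds the least-significant byte.
Reassemble most-significant byte first: 13 24 6D 2B BB 66 FC 94 → 0x13246D2BBB66FC94.
0x13246D2BBB66FC94 = 1379347420477324436.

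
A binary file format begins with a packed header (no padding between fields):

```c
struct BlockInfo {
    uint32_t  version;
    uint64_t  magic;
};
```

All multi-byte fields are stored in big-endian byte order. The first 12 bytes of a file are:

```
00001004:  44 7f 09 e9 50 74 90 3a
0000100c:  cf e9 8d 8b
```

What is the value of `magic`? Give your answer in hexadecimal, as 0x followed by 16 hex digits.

`magic` follows `version` (4 bytes), so it starts at byte offset 4 and occupies 8 bytes.
Bytes at offsets 4..11: 50 74 90 3A CF E9 8D 8B.
In big-endian order the high byte comes first in memory.
The bytes are already most-significant first: 0x5074903ACFE98D8B.

0x5074903ACFE98D8B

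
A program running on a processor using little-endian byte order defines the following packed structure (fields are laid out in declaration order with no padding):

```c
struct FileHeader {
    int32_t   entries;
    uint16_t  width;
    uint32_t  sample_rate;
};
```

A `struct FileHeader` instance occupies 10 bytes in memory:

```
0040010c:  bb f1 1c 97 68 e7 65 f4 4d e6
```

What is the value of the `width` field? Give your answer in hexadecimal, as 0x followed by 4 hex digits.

0xE768

`width` follows `entries` (4 bytes), so it starts at byte offset 4 and occupies 2 bytes.
Bytes at offsets 4..5: 68 E7.
Little-endian: lowest address holds the least-significant byte.
Reassemble most-significant byte first: E7 68 → 0xE768.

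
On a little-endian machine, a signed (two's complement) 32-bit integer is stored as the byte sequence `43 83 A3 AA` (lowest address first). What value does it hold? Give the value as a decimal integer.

-1432124605

In little-endian order the low byte comes first in memory.
Reassemble most-significant byte first: AA A3 83 43 → 0xAAA38343.
Top bit is set, so as a signed 32-bit value this is 0xAAA38343 − 2^32 = -1432124605.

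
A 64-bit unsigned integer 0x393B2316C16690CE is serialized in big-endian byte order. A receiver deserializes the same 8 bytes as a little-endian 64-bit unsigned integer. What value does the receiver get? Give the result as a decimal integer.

14884509747945618233

Stored big-endian, the bytes at ascending addresses are 39 3B 23 16 C1 66 90 CE.
Read back as little-endian, the first byte is least significant, giving 0xCE9066C116233B39.
0xCE9066C116233B39 = 14884509747945618233.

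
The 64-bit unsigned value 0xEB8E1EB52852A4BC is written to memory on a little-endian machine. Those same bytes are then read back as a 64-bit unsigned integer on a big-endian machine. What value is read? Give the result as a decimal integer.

13593079910101847787

Stored little-endian, the bytes at ascending addresses are BC A4 52 28 B5 1E 8E EB.
Read back as big-endian, the last byte is least significant, giving 0xBCA45228B51E8EEB.
0xBCA45228B51E8EEB = 13593079910101847787.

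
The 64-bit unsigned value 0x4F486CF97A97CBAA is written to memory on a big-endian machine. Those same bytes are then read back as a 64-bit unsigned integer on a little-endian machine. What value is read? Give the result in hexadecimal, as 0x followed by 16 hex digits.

Stored big-endian, the bytes at ascending addresses are 4F 48 6C F9 7A 97 CB AA.
Read back as little-endian, the first byte is least significant, giving 0xAACB977AF96C484F.

0xAACB977AF96C484F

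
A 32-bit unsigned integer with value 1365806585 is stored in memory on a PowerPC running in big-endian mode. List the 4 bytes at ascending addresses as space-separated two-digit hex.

51 68 8D F9

1365806585 in hexadecimal, padded to 32 bits, is 0x51688DF9.
Split into bytes (most-significant first): 51 68 8D F9.
Big-endian: lowest address holds the most-significant byte.
So the memory order matches the most-significant-first order: 51 68 8D F9.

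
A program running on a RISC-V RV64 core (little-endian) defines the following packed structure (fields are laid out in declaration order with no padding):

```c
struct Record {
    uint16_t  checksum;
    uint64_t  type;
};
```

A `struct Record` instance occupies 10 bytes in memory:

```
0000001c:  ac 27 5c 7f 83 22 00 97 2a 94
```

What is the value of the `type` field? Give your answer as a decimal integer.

`type` follows `checksum` (2 bytes), so it starts at byte offset 2 and occupies 8 bytes.
Bytes at offsets 2..9: 5C 7F 83 22 00 97 2A 94.
Little-endian: lowest address holds the least-significant byte.
Reassemble most-significant byte first: 94 2A 97 00 22 83 7F 5C → 0x942A970022837F5C.
0x942A970022837F5C = 10676511893470019420.

10676511893470019420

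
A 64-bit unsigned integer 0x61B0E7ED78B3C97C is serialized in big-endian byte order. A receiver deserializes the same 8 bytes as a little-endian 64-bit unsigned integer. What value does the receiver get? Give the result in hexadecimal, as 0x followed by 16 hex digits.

Stored big-endian, the bytes at ascending addresses are 61 B0 E7 ED 78 B3 C9 7C.
Read back as little-endian, the first byte is least significant, giving 0x7CC9B378EDE7B061.

0x7CC9B378EDE7B061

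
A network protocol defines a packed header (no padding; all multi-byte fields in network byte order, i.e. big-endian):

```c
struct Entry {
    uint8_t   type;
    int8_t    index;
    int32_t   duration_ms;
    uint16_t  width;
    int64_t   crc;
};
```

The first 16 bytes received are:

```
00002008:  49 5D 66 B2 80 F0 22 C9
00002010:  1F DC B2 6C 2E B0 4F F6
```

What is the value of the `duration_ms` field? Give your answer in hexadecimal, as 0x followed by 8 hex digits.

`duration_ms` follows `type` (1 B), `index` (1 B), so it starts at offset 1 + 1 = 2 and occupies 4 bytes.
Bytes at offsets 2..5: 66 B2 80 F0.
Big-endian: lowest address holds the most-significant byte.
The bytes are already most-significant first: 0x66B280F0.

0x66B280F0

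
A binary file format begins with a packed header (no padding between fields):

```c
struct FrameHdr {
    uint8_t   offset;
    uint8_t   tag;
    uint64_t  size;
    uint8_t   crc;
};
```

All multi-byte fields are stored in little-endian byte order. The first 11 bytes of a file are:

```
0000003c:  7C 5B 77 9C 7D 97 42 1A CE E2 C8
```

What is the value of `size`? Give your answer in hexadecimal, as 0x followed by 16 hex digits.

`size` follows `offset` (1 B), `tag` (1 B), so it starts at offset 1 + 1 = 2 and occupies 8 bytes.
Bytes at offsets 2..9: 77 9C 7D 97 42 1A CE E2.
Little-endian stores the least-significant byte at the lowest address.
Reassemble most-significant byte first: E2 CE 1A 42 97 7D 9C 77 → 0xE2CE1A42977D9C77.

0xE2CE1A42977D9C77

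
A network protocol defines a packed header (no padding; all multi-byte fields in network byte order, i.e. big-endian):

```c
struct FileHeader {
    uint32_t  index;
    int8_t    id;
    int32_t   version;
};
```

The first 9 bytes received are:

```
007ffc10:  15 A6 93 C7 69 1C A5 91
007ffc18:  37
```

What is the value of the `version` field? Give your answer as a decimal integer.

480612663

`version` follows `index` (4 B), `id` (1 B), so it starts at offset 4 + 1 = 5 and occupies 4 bytes.
Bytes at offsets 5..8: 1C A5 91 37.
Big-endian stores the most-significant byte at the lowest address.
The bytes are already most-significant first: 0x1CA59137.
0x1CA59137 = 480612663.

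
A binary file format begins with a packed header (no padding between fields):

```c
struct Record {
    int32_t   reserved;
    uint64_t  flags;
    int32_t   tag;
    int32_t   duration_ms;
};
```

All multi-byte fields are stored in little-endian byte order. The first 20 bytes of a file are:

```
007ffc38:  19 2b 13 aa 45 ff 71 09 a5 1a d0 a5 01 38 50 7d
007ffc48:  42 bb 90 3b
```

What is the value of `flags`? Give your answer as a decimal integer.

`flags` follows `reserved` (4 bytes), so it starts at byte offset 4 and occupies 8 bytes.
Bytes at offsets 4..11: 45 FF 71 09 A5 1A D0 A5.
Little-endian stores the least-significant byte at the lowest address.
Reassemble most-significant byte first: A5 D0 1A A5 09 71 FF 45 → 0xA5D01AA50971FF45.
0xA5D01AA50971FF45 = 11948079107544317765.

11948079107544317765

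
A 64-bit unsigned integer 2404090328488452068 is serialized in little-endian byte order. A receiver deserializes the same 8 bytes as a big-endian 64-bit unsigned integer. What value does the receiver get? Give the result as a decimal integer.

2404090328488452068 in 64-bit hexadecimal is 0x215D0B6A95819FE4.
Stored little-endian, the bytes at ascending addresses are E4 9F 81 95 6A 0B 5D 21.
Read back as big-endian, the last byte is least significant, giving 0xE49F81956A0B5D21.
0xE49F81956A0B5D21 = 16474028440673803553.

16474028440673803553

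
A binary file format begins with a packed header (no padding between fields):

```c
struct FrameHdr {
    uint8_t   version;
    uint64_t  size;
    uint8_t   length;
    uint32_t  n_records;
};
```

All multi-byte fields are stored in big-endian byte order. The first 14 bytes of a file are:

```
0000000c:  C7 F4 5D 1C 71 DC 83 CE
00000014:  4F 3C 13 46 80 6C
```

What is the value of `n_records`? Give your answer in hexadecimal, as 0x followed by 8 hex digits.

`n_records` follows `version` (1 B), `size` (8 B), `length` (1 B), so it starts at offset 1 + 8 + 1 = 10 and occupies 4 bytes.
Bytes at offsets 10..13: 13 46 80 6C.
In big-endian order the high byte comes first in memory.
The bytes are already most-significant first: 0x1346806C.

0x1346806C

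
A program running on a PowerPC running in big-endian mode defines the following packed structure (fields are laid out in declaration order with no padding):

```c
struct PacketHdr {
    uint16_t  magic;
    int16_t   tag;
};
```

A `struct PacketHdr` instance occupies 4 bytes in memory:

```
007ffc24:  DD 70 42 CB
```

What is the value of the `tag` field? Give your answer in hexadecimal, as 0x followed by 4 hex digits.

`tag` follows `magic` (2 bytes), so it starts at byte offset 2 and occupies 2 bytes.
Bytes at offsets 2..3: 42 CB.
Big-endian: lowest address holds the most-significant byte.
The bytes are already most-significant first: 0x42CB.

0x42CB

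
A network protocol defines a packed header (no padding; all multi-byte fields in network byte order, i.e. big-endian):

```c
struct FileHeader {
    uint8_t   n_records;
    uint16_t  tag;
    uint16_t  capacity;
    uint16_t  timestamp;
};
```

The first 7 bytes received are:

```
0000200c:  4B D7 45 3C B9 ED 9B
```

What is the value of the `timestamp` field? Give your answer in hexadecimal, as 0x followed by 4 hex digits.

0xED9B

`timestamp` follows `n_records` (1 B), `tag` (2 B), `capacity` (2 B), so it starts at offset 1 + 2 + 2 = 5 and occupies 2 bytes.
Bytes at offsets 5..6: ED 9B.
Big-endian: lowest address holds the most-significant byte.
The bytes are already most-significant first: 0xED9B.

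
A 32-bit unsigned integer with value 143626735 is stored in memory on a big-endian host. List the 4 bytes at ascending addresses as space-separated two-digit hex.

143626735 in hexadecimal, padded to 32 bits, is 0x088F91EF.
Split into bytes (most-significant first): 08 8F 91 EF.
In big-endian order the high byte comes first in memory.
So the memory order matches the most-significant-first order: 08 8F 91 EF.

08 8F 91 EF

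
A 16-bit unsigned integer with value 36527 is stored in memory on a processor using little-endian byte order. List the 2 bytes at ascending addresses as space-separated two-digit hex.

36527 in hexadecimal, padded to 16 bits, is 0x8EAF.
Split into bytes (most-significant first): 8E AF.
In little-endian order the low byte comes first in memory.
So at ascending addresses the bytes are AF 8E.

AF 8E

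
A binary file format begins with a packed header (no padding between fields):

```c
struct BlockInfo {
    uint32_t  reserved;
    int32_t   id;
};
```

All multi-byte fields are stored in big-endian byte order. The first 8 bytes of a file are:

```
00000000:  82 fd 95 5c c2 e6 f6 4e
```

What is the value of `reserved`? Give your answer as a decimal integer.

`reserved` is the first field, at byte offset 0, occupying 4 bytes.
Bytes at offsets 0..3: 82 FD 95 5C.
Big-endian stores the most-significant byte at the lowest address.
The bytes are already most-significant first: 0x82FD955C.
0x82FD955C = 2197656924.

2197656924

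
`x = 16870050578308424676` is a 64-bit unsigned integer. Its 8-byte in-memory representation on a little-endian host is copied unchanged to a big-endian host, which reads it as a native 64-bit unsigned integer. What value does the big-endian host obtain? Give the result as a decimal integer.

16870050578308424676 in 64-bit hexadecimal is 0xEA1E759E9EF263E4.
Stored little-endian, the bytes at ascending addresses are E4 63 F2 9E 9E 75 1E EA.
Read back as big-endian, the last byte is least significant, giving 0xE463F29E9E751EEA.
0xE463F29E9E751EEA = 16457264226419154666.

16457264226419154666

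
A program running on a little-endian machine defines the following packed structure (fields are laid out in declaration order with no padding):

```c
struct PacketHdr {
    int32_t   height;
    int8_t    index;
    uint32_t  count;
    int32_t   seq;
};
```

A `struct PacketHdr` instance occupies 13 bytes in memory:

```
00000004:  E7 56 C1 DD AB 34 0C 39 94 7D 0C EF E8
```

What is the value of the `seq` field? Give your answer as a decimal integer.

`seq` follows `height` (4 B), `index` (1 B), `count` (4 B), so it starts at offset 4 + 1 + 4 = 9 and occupies 4 bytes.
Bytes at offsets 9..12: 7D 0C EF E8.
In little-endian order the low byte comes first in memory.
Reassemble most-significant byte first: E8 EF 0C 7D → 0xE8EF0C7D.
Top bit is set, so as a signed 32-bit value this is 0xE8EF0C7D − 2^32 = -386986883.

-386986883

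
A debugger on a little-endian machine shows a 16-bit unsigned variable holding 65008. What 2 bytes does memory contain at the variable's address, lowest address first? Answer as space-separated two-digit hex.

65008 in hexadecimal, padded to 16 bits, is 0xFDF0.
Split into bytes (most-significant first): FD F0.
Little-endian stores the least-significant byte at the lowest address.
So at ascending addresses the bytes are F0 FD.

F0 FD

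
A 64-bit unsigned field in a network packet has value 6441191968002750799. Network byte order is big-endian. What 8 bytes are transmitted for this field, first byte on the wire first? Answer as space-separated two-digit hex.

6441191968002750799 in hexadecimal, padded to 64 bits, is 0x5963B5F7CEE7394F.
Split into bytes (most-significant first): 59 63 B5 F7 CE E7 39 4F.
In big-endian order the high byte comes first in memory.
So the memory order matches the most-significant-first order: 59 63 B5 F7 CE E7 39 4F.

59 63 B5 F7 CE E7 39 4F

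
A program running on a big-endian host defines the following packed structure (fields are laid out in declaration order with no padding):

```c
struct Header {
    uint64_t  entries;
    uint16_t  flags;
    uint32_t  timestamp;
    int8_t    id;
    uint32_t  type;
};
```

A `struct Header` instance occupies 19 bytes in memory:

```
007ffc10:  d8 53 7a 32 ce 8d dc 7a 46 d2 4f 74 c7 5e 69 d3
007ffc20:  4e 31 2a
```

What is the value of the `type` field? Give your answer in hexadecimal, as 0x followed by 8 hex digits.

0xD34E312A

`type` follows `entries` (8 B), `flags` (2 B), `timestamp` (4 B), `id` (1 B), so it starts at offset 8 + 2 + 4 + 1 = 15 and occupies 4 bytes.
Bytes at offsets 15..18: D3 4E 31 2A.
Big-endian: lowest address holds the most-significant byte.
The bytes are already most-significant first: 0xD34E312A.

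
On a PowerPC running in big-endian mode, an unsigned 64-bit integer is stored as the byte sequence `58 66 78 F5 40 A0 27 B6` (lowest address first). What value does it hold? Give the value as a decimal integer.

6369911717708703670

In big-endian order the high byte comes first in memory.
The bytes are already most-significant first: 0x586678F540A027B6.
0x586678F540A027B6 = 6369911717708703670.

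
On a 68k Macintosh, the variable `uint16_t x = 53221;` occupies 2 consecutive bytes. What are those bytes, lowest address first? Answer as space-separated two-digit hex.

53221 in hexadecimal, padded to 16 bits, is 0xCFE5.
Split into bytes (most-significant first): CF E5.
In big-endian order the high byte comes first in memory.
So the memory order matches the most-significant-first order: CF E5.

CF E5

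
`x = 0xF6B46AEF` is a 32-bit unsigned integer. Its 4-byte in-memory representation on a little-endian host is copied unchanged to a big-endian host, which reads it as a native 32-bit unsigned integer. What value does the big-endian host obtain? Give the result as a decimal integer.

Stored little-endian, the bytes at ascending addresses are EF 6A B4 F6.
Read back as big-endian, the last byte is least significant, giving 0xEF6AB4F6.
0xEF6AB4F6 = 4016747766.

4016747766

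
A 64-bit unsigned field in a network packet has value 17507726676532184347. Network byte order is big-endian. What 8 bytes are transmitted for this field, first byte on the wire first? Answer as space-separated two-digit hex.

F2 F7 F0 A7 03 54 C5 1B

17507726676532184347 in hexadecimal, padded to 64 bits, is 0xF2F7F0A70354C51B.
Split into bytes (most-significant first): F2 F7 F0 A7 03 54 C5 1B.
Big-endian stores the most-significant byte at the lowest address.
So the memory order matches the most-significant-first order: F2 F7 F0 A7 03 54 C5 1B.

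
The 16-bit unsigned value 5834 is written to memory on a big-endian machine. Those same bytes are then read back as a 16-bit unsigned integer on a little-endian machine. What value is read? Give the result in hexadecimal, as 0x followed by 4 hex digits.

5834 in 16-bit hexadecimal is 0x16CA.
Stored big-endian, the bytes at ascending addresses are 16 CA.
Read back as little-endian, the first byte is least significant, giving 0xCA16.

0xCA16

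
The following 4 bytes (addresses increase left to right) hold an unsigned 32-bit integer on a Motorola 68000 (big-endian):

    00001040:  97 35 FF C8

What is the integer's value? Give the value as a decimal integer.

2536898504

Big-endian: lowest address holds the most-significant byte.
The bytes are already most-significant first: 0x9735FFC8.
0x9735FFC8 = 2536898504.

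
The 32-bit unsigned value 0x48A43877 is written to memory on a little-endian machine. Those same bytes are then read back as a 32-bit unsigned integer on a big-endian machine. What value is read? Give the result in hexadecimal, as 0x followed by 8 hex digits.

0x7738A448

Stored little-endian, the bytes at ascending addresses are 77 38 A4 48.
Read back as big-endian, the last byte is least significant, giving 0x7738A448.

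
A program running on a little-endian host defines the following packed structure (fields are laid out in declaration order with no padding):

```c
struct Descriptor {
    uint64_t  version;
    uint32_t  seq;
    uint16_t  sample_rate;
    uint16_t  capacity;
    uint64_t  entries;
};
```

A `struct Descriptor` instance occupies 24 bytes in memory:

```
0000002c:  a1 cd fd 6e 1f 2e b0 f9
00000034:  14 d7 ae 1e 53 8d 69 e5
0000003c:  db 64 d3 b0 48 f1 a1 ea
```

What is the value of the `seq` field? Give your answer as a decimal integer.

514774804

`seq` follows `version` (8 bytes), so it starts at byte offset 8 and occupies 4 bytes.
Bytes at offsets 8..11: 14 D7 AE 1E.
Little-endian: lowest address holds the least-significant byte.
Reassemble most-significant byte first: 1E AE D7 14 → 0x1EAED714.
0x1EAED714 = 514774804.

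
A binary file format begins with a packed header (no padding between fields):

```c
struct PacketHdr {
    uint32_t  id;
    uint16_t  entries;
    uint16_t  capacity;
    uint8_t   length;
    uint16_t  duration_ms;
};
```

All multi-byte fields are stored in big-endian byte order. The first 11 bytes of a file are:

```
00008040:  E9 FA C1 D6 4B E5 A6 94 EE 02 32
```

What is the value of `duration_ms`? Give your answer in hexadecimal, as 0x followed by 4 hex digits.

0x0232

`duration_ms` follows `id` (4 B), `entries` (2 B), `capacity` (2 B), `length` (1 B), so it starts at offset 4 + 2 + 2 + 1 = 9 and occupies 2 bytes.
Bytes at offsets 9..10: 02 32.
Big-endian stores the most-significant byte at the lowest address.
The bytes are already most-significant first: 0x0232.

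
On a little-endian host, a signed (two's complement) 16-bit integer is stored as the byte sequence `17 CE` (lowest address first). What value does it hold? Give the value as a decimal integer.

Little-endian: lowest address holds the least-significant byte.
Reassemble most-significant byte first: CE 17 → 0xCE17.
Top bit is set, so as a signed 16-bit value this is 0xCE17 − 2^16 = -12777.

-12777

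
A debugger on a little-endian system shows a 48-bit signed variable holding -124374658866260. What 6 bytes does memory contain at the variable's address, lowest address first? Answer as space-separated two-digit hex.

AC A3 A3 C4 E1 8E

Two's complement of -124374658866260 in 48 bits: 124374658866260 = 0x711E3B5C5C54; invert → 0x8EE1C4A3A3AB; add 1 → 0x8EE1C4A3A3AC.
Split into bytes (most-significant first): 8E E1 C4 A3 A3 AC.
Little-endian: lowest address holds the least-significant byte.
So at ascending addresses the bytes are AC A3 A3 C4 E1 8E.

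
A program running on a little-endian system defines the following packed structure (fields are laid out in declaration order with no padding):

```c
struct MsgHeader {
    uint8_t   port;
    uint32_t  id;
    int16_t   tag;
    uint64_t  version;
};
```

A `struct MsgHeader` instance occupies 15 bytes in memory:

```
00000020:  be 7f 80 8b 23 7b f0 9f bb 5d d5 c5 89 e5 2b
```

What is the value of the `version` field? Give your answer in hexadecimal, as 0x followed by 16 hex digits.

`version` follows `port` (1 B), `id` (4 B), `tag` (2 B), so it starts at offset 1 + 4 + 2 = 7 and occupies 8 bytes.
Bytes at offsets 7..14: 9F BB 5D D5 C5 89 E5 2B.
Little-endian: lowest address holds the least-significant byte.
Reassemble most-significant byte first: 2B E5 89 C5 D5 5D BB 9F → 0x2BE589C5D55DBB9F.

0x2BE589C5D55DBB9F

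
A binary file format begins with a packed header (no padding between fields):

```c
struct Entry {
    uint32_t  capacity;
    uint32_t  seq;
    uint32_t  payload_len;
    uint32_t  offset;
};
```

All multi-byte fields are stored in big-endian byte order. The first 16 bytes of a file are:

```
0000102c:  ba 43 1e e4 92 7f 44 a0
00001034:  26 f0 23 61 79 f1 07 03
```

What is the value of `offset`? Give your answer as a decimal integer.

2045839107

`offset` follows `capacity` (4 B), `seq` (4 B), `payload_len` (4 B), so it starts at offset 4 + 4 + 4 = 12 and occupies 4 bytes.
Bytes at offsets 12..15: 79 F1 07 03.
Big-endian stores the most-significant byte at the lowest address.
The bytes are already most-significant first: 0x79F10703.
0x79F10703 = 2045839107.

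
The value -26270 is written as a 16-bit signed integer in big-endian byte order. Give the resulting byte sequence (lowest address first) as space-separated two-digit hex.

99 62

Two's complement of -26270 in 16 bits: 26270 = 0x669E; invert → 0x9961; add 1 → 0x9962.
Split into bytes (most-significant first): 99 62.
Big-endian stores the most-significant byte at the lowest address.
So the memory order matches the most-significant-first order: 99 62.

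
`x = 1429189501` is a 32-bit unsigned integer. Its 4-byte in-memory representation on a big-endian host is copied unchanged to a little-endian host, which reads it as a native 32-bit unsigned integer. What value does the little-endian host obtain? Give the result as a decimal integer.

1429189501 in 32-bit hexadecimal is 0x552FB37D.
Stored big-endian, the bytes at ascending addresses are 55 2F B3 7D.
Read back as little-endian, the first byte is least significant, giving 0x7DB32F55.
0x7DB32F55 = 2108895061.

2108895061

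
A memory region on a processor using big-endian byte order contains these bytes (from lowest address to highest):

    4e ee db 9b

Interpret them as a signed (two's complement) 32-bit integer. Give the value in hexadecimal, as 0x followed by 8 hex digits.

0x4EEEDB9B

In big-endian order the high byte comes first in memory.
The bytes are already most-significant first: 0x4EEEDB9B.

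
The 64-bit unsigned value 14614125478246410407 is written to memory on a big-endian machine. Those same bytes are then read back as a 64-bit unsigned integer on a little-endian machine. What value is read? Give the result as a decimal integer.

12099162882882523082

14614125478246410407 in 64-bit hexadecimal is 0xCACFCDB189DCE8A7.
Stored big-endian, the bytes at ascending addresses are CA CF CD B1 89 DC E8 A7.
Read back as little-endian, the first byte is least significant, giving 0xA7E8DC89B1CDCFCA.
0xA7E8DC89B1CDCFCA = 12099162882882523082.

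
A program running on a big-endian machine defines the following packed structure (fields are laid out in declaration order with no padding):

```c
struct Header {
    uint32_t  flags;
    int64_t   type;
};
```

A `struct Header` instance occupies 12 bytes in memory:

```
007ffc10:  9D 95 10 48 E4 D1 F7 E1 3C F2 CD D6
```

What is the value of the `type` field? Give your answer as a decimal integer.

-1958511816167207466

`type` follows `flags` (4 bytes), so it starts at byte offset 4 and occupies 8 bytes.
Bytes at offsets 4..11: E4 D1 F7 E1 3C F2 CD D6.
In big-endian order the high byte comes first in memory.
The bytes are already most-significant first: 0xE4D1F7E13CF2CDD6.
Top bit is set, so as a signed 64-bit value this is 0xE4D1F7E13CF2CDD6 − 2^64 = -1958511816167207466.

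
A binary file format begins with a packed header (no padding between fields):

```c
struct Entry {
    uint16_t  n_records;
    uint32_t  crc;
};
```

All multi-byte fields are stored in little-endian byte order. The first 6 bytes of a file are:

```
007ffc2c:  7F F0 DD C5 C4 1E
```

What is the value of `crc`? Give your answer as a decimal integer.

`crc` follows `n_records` (2 bytes), so it starts at byte offset 2 and occupies 4 bytes.
Bytes at offsets 2..5: DD C5 C4 1E.
Little-endian stores the least-significant byte at the lowest address.
Reassemble most-significant byte first: 1E C4 C5 DD → 0x1EC4C5DD.
0x1EC4C5DD = 516212189.

516212189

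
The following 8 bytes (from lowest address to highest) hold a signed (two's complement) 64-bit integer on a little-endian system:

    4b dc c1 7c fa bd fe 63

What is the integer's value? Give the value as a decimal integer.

7205405337371925579

Little-endian stores the least-significant byte at the lowest address.
Reassemble most-significant byte first: 63 FE BD FA 7C C1 DC 4B → 0x63FEBDFA7CC1DC4B.
0x63FEBDFA7CC1DC4B = 7205405337371925579.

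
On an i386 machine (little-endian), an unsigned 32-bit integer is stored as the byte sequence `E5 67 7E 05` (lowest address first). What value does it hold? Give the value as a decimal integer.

92170213

Little-endian: lowest address holds the least-significant byte.
Reassemble most-significant byte first: 05 7E 67 E5 → 0x057E67E5.
0x057E67E5 = 92170213.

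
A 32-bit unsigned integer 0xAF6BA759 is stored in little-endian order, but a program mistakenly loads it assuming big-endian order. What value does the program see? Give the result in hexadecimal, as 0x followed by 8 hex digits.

Stored little-endian, the bytes at ascending addresses are 59 A7 6B AF.
Read back as big-endian, the last byte is least significant, giving 0x59A76BAF.

0x59A76BAF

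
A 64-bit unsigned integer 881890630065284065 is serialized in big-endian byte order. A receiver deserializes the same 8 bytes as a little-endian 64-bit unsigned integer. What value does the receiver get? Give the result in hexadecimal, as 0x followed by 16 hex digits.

0xE163C907DB1A3D0C

881890630065284065 in 64-bit hexadecimal is 0x0C3D1ADB07C963E1.
Stored big-endian, the bytes at ascending addresses are 0C 3D 1A DB 07 C9 63 E1.
Read back as little-endian, the first byte is least significant, giving 0xE163C907DB1A3D0C.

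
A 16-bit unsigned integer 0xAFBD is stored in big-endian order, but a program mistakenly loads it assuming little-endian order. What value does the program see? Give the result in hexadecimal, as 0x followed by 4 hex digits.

Stored big-endian, the bytes at ascending addresses are AF BD.
Read back as little-endian, the first byte is least significant, giving 0xBDAF.

0xBDAF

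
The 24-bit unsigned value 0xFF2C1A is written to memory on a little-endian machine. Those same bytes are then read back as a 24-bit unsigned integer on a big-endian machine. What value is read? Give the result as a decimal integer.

1715455

Stored little-endian, the bytes at ascending addresses are 1A 2C FF.
Read back as big-endian, the last byte is least significant, giving 0x1A2CFF.
0x1A2CFF = 1715455.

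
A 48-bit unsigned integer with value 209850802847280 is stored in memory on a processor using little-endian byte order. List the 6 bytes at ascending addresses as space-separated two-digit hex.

30 3E 8F B2 DB BE

209850802847280 in hexadecimal, padded to 48 bits, is 0xBEDBB28F3E30.
Split into bytes (most-significant first): BE DB B2 8F 3E 30.
Little-endian: lowest address holds the least-significant byte.
So at ascending addresses the bytes are 30 3E 8F B2 DB BE.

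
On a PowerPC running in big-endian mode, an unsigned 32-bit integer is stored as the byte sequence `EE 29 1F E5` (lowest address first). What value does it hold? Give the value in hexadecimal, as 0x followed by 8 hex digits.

In big-endian order the high byte comes first in memory.
The bytes are already most-significant first: 0xEE291FE5.

0xEE291FE5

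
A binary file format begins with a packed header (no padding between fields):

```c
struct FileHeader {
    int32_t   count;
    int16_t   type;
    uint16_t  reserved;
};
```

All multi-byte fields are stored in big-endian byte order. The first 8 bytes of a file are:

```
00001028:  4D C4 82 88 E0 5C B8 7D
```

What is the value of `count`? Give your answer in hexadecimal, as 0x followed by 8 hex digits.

0x4DC48288

`count` is the first field, at byte offset 0, occupying 4 bytes.
Bytes at offsets 0..3: 4D C4 82 88.
In big-endian order the high byte comes first in memory.
The bytes are already most-significant first: 0x4DC48288.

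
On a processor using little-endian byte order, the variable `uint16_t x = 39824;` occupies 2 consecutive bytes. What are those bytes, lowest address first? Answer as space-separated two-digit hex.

90 9B

39824 in hexadecimal, padded to 16 bits, is 0x9B90.
Split into bytes (most-significant first): 9B 90.
Little-endian stores the least-significant byte at the lowest address.
So at ascending addresses the bytes are 90 9B.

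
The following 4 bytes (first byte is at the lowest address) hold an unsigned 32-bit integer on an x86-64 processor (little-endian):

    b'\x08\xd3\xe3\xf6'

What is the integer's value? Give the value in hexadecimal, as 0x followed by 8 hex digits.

Little-endian: lowest address holds the least-significant byte.
Reassemble most-significant byte first: F6 E3 D3 08 → 0xF6E3D308.

0xF6E3D308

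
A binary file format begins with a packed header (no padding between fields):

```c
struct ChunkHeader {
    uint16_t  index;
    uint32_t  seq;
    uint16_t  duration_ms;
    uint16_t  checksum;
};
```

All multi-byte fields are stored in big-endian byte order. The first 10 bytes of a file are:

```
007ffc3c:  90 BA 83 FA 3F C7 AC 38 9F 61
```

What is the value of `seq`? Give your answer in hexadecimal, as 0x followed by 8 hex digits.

`seq` follows `index` (2 bytes), so it starts at byte offset 2 and occupies 4 bytes.
Bytes at offsets 2..5: 83 FA 3F C7.
In big-endian order the high byte comes first in memory.
The bytes are already most-significant first: 0x83FA3FC7.

0x83FA3FC7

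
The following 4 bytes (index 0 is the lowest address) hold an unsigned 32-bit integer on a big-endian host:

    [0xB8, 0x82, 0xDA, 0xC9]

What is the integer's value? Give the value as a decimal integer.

Big-endian: lowest address holds the most-significant byte.
The bytes are already most-significant first: 0xB882DAC9.
0xB882DAC9 = 3095583433.

3095583433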